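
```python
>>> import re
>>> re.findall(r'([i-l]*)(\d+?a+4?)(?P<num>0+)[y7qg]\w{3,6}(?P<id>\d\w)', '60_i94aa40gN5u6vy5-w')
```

The pattern matches zero or more of a character in [i-l] (captured); then one or more of a digit (lazy), then one or more of the literal 'a', then optionally a literal '4' (captured); then one or more of a literal '0' (captured as 'num'); then one of [y7qg], then 3 to 6 of a word character; then a digit, then a word character (captured as 'id').
Walking the string: at [3:16] match 'i94aa40gN5u6v', groups = ('i', '94aa4', '0', '6v').
4 groups means the one result is a tuple of 4 captured strings — 1 here.

[('i', '94aa4', '0', '6v')]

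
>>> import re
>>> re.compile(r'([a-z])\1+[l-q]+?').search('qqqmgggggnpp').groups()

The match spans [0:4] → 'qqqm'.
Captured: group 1 = 'q'.

('q',)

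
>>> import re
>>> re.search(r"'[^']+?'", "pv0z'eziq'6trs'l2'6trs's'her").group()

`search` walks the string left to right and returns the first match it finds.
The match spans [4:10] → "'eziq'".

"'eziq'"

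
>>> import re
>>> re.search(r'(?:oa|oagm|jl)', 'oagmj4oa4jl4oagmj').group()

'oa'

The regex engine tests alternatives in the order written; an earlier branch that matches wins even if a later one would match more.
`re.search` tries every starting position until one works.
The match spans [0:2] → 'oa'.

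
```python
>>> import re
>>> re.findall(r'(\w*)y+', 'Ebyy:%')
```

['Eby']

The pattern matches zero or more of a word character (captured); then one or more of a literal 'y'.
Because there's exactly one group, `findall` drops the full match and keeps group 1 from the one hit.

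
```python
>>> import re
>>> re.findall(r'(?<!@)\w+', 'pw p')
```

Because the assertion is negative and zero-width, positions next to the forbidden text are skipped.
Matches: at [0:2] → 'pw'; at [3:4] → 'p'.
`findall` yields the raw match text (2 of them) because the pattern has no groups.

['pw', 'p']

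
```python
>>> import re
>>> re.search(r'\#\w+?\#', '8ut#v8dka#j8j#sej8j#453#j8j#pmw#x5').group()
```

'#v8dka#'

`re.search` tries every starting position until one works.
The match spans [3:10] → '#v8dka#'.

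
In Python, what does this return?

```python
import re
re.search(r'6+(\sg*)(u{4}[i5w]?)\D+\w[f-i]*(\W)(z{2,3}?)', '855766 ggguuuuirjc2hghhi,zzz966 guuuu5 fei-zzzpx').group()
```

'66 ggguuuuirjc2hghhi,zz'

Lazy quantifiers expand one character at a time until the remainder of the pattern can match.
The match spans [4:27] → '66 ggguuuuirjc2hghhi,zz'.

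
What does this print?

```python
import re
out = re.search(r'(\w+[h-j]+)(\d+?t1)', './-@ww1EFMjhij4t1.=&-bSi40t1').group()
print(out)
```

This matches one or more of a word character, then one or more of a character in [h-j] (captured); then one or more of a digit (lazy), then the literal 't1' (captured).
`search` walks the string left to right and returns the first match it finds.
The match spans [4:17] → 'ww1EFMjhij4t1'.
Captured: group 1 = 'ww1EFMjhij', group 2 = '4t1'.

ww1EFMjhij4t1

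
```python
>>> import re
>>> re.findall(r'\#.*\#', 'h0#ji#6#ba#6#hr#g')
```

No capturing groups, so `findall` returns the 1 full match string.

['#ji#6#ba#6#hr#']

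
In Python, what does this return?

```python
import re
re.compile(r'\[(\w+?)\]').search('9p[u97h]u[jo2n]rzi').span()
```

Unlike `match`, `search` isn't anchored — it looks for the pattern anywhere in the string.
The match spans [2:8] → '[u97h]'.
Captured: group 1 = 'u97h'.

(2, 8)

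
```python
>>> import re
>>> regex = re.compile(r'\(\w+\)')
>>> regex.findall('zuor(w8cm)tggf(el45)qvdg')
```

Since nothing is captured, `findall` lists the 2 matched substrings directly.

['(w8cm)', '(el45)']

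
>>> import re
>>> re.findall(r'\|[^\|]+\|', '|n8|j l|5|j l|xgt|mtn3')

['|n8|', '|5|', '|xgt|']

`findall` yields the raw match text (3 of them) because the pattern has no groups.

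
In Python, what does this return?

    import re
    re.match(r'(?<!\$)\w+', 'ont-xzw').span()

`re.match` won't scan ahead — the pattern has to work from the very first character.
The match spans [0:3] → 'ont'.

(0, 3)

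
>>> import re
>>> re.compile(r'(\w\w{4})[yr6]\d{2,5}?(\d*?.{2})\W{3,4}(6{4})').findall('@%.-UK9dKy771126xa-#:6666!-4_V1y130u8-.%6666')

This matches a word character, then exactly 4 of a word character (captured); then one of [yr6], then 2 to 5 of a digit (lazy); then zero or more of a digit (lazy), then exactly 2 of any character (captured); then 3 to 4 of a non-word character; then exactly 4 of a literal '6' (captured).
Matches: at [4:25] match 'UK9dKy771126xa-#:6666', groups = ('UK9dK', '1126xa', '6666').
Multiple groups make `findall` return tuples — one 3-tuple for the one match.

[('UK9dK', '1126xa', '6666')]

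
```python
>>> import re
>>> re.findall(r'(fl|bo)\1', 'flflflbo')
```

['fl']

A backreference is literal: `\1` must see the identical characters the first group matched.
Because there's exactly one group, `findall` drops the full match and keeps group 1 from the one hit.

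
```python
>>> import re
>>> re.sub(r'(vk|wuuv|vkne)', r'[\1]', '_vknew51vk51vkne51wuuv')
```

'_[vk]new51[vk]51[vk]ne51[wuuv]'

`|` is ordered: at each position the engine commits to the first alternative that works.
The replacement refers to a captured group, so each match is rewritten using its own captured text.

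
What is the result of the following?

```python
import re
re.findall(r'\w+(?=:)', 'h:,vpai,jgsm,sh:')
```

['h', 'sh']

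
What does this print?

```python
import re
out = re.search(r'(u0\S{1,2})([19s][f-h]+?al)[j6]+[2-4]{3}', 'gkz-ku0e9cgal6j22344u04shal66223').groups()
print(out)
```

('u04', 'shal')

The match spans [20:32] → 'u04shal66223'.
Captured: group 1 = 'u04', group 2 = 'shal'.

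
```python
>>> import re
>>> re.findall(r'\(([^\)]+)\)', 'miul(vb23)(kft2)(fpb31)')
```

Scanning left to right: at [4:10] match '(vb23)', group 1 = 'vb23'; at [10:16] match '(kft2)', group 1 = 'kft2'; at [16:23] match '(fpb31)', group 1 = 'fpb31'.
`findall` collects group 1 from each match (3 total).

['vb23', 'kft2', 'fpb31']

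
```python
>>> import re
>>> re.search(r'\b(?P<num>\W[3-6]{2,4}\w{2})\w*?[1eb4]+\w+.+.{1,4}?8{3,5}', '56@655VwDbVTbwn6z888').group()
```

The pattern matches a word boundary (`\b`, zero-width); then a non-word character, then 2 to 4 of a character in [3-6], then exactly 2 of a word character (captured as 'num'); then zero or more of a word character (lazy), then one or more of one of [1eb4], then one or more of a word character; then one or more of any character, then 1 to 4 of any character (lazy), then 3 to 5 of a literal '8'.
`search` walks the string left to right and returns the first match it finds.
The match spans [2:20] → '@655VwDbVTbwn6z888'.
Captured: group 1 = '@655Vw'.

'@655VwDbVTbwn6z888'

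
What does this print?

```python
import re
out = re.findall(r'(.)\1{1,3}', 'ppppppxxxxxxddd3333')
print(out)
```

The backreference `\1` re-matches whatever the first group consumed, character for character.
With a single group, `findall` returns only what that group captured — 6 items.

['p', 'p', 'x', 'x', 'd', '3']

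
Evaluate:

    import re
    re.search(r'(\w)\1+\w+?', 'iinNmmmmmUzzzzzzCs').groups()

('i',)

After group 1 captures some text, `\1` only succeeds where that same text appears again.
Unlike `match`, `search` isn't anchored — it looks for the pattern anywhere in the string.
The match spans [0:3] → 'iin'.
Captured: group 1 = 'i'.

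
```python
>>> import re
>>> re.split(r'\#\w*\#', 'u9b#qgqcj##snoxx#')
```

['u9b', '', '']

Matches to split on: at [3:10] → '#qgqcj#'; at [10:17] → '#snoxx#'.
Each match becomes a cut point; 3 segments remain.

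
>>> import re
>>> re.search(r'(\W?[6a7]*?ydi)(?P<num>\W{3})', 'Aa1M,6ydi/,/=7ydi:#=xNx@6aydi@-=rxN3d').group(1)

',6ydi'

This matches optionally a non-word character, then zero or more of one of [6a7] (lazy), then the literal 'ydi' (captured); then exactly 3 of a non-word character (captured as 'num').
`re.search` scans for the first position where the pattern succeeds.
The match spans [4:12] → ',6ydi/,/'.
Captured: group 1 = ',6ydi', group 2 = '/,/'.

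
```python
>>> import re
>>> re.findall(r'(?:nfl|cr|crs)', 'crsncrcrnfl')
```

Alternation tries branches left to right and keeps the first one that lets the overall match succeed at that position.
Scanning left to right: at [0:2] → 'cr'; at [4:6] → 'cr'; at [6:8] → 'cr'; at [8:11] → 'nfl'.
Since nothing is captured, `findall` lists the 4 matched substrings directly.

['cr', 'cr', 'cr', 'nfl']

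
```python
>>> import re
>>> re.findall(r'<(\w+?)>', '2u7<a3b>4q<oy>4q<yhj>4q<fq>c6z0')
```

['a3b', 'oy', 'yhj', 'fq']

Because there's exactly one group, `findall` drops the full match and keeps group 1 from each hit.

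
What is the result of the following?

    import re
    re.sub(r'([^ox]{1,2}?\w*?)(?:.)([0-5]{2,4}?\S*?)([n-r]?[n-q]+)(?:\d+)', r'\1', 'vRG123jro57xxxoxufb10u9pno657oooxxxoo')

Because the quantifier is non-greedy, it stops expanding at the earliest point where the rest of the pattern can succeed.
`\1` in the replacement pulls in group 1's text for each match.

'vRxxxoxufoooxxxoo'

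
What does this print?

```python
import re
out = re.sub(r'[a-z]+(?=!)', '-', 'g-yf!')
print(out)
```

The positive lookaround only admits positions where the adjacent text matches; those characters stay outside the span.
Matches: at [2:4] → 'yf'.
`sub` substitutes '-' at each match site.

g--!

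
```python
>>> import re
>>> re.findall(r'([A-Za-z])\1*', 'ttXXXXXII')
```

After group 1 captures some text, `\1` only succeeds where that same text appears again.
One capturing group, so `findall` returns just the captured substring from each match — 3 in all.

['t', 'X', 'I']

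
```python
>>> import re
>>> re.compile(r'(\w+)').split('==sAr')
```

The pattern matches one or more of a word character (captured).
Matches to split on: at [2:5] → 'sAr'.
The group in the pattern means `split` returns the separators' captures alongside the pieces.

['==', 'sAr', '']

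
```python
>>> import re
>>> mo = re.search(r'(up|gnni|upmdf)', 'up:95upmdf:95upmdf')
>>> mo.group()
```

`re.search` scans for the first position where the pattern succeeds.
The match spans [0:2] → 'up'.
Captured: group 1 = 'up'.

'up'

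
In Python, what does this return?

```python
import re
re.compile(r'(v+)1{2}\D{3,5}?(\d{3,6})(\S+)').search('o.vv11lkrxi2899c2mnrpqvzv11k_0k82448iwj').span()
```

(2, 39)

Pattern: one or more of a literal 'v' (captured); then exactly 2 of the literal '1', then 3 to 5 of a non-digit (lazy); then 3 to 6 of a digit (captured); then one or more of a non-whitespace character (captured).
Unlike `match`, `search` isn't anchored — it looks for the pattern anywhere in the string.
The match spans [2:39] → 'vv11lkrxi2899c2mnrpqvzv11k_0k82448iwj'.
Captured: group 1 = 'vv', group 2 = '2899', group 3 = 'c2mnrpqvzv11k_0k82448iwj'.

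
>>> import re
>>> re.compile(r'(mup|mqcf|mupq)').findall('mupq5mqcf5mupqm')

`|` is ordered: at each position the engine commits to the first alternative that works.
With a single group, `findall` returns only what that group captured — 3 items.

['mup', 'mqcf', 'mup']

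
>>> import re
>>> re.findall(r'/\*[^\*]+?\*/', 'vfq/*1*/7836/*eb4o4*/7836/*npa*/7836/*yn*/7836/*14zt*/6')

['/*1*/', '/*eb4o4*/', '/*npa*/', '/*yn*/', '/*14zt*/']

Matches: at [3:8] → '/*1*/'; at [12:21] → '/*eb4o4*/'; at [25:32] → '/*npa*/'; at [36:42] → '/*yn*/'; at [46:54] → '/*14zt*/'.
With no groups in the pattern, `findall` gives back each whole match — 5 here.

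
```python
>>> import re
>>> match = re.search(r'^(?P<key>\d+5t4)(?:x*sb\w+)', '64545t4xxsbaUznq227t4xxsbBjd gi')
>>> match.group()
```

'64545t4xxsbaUznq227t4xxsbBjd'

Pattern: anchored at the start of the string; then one or more of a digit, then the literal '5t4' (captured as 'key'); then zero or more of a literal 'x', then the literal 'sb', then one or more of a word character (non-capturing group).
`re.search` scans for the first position where the pattern succeeds.
The match spans [0:28] → '64545t4xxsbaUznq227t4xxsbBjd'.
Captured: group 1 = '64545t4'.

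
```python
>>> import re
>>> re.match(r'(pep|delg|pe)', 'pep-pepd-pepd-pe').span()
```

(0, 3)

Branches in `(...|...)` are attempted left-to-right; the first branch that allows the whole pattern to succeed is taken.
`re.match` won't scan ahead — the pattern has to work from the very first character.
The match spans [0:3] → 'pep'.
Captured: group 1 = 'pep'.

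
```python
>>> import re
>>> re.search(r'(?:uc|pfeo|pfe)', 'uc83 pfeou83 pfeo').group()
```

'uc'

`re.search` tries every starting position until one works.
The match spans [0:2] → 'uc'.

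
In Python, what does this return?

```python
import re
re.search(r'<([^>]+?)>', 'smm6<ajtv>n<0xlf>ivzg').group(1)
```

'ajtv'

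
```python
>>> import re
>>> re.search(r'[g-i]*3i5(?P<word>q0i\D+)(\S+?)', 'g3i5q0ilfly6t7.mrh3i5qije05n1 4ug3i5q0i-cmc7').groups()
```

('q0ilfly', '6')

The match spans [0:12] → 'g3i5q0ilfly6'.
Captured: group 1 = 'q0ilfly', group 2 = '6'.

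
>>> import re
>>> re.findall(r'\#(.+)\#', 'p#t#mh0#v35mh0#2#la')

Because there's exactly one group, `findall` drops the full match and keeps group 1 from the one hit.

['t#mh0#v35mh0#2']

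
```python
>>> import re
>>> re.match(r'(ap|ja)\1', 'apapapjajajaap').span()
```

`\1` is not a pattern — it's the concrete string captured by group 1, re-applied verbatim.
`re.match` won't scan ahead — the pattern has to work from the very first character.
The match spans [0:4] → 'apap'.
Captured: group 1 = 'ap'.

(0, 4)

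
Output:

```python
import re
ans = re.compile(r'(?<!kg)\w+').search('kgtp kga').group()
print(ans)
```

kgtp

`(?!…)`/`(?<!…)` only lets a position through if the neighbouring text does NOT match; no characters are consumed.
`re.search` scans for the first position where the pattern succeeds.
The match spans [0:4] → 'kgtp'.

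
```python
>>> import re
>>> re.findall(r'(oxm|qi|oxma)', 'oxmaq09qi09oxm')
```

Alternation tries branches left to right and keeps the first one that lets the overall match succeed at that position.
Scanning left to right: at [0:3] match 'oxm', group 1 = 'oxm'; at [7:9] match 'qi', group 1 = 'qi'; at [11:14] match 'oxm', group 1 = 'oxm'.
One capturing group, so `findall` returns just the captured substring from each match — 3 in all.

['oxm', 'qi', 'oxm']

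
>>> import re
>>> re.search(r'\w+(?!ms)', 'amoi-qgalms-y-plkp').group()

'amoi'

A negative assertion filters positions out without eating any characters.
`search` walks the string left to right and returns the first match it finds.
The match spans [0:4] → 'amoi'.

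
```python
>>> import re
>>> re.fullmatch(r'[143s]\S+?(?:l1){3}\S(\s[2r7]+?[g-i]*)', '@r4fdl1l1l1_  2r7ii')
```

The pattern matches one of [143s]; then one or more of a non-whitespace character (lazy), then the literal 'l1' repeated 3 times, then a non-whitespace character; then whitespace, then one or more of one of [2r7] (lazy), then zero or more of a character in [g-i] (captured).
`re.fullmatch` requires the pattern to consume the entire string.
Here the pattern can't cover the whole string, so the call returns None.

None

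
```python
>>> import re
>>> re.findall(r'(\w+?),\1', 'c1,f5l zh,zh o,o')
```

A backreference is literal: `\1` must see the identical characters the first group matched.
Walking the string: at [7:12] match 'zh,zh', group 1 = 'zh'; at [13:16] match 'o,o', group 1 = 'o'.
Because there's exactly one group, `findall` drops the full match and keeps group 1 from each hit.

['zh', 'o']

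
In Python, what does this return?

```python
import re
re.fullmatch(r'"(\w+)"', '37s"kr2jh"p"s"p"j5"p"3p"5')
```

`re.fullmatch` requires the pattern to consume the entire string.
Here the string isn't matched end-to-end, so the call returns None.

None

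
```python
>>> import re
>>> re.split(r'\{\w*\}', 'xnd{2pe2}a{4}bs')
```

Matches to split on: at [3:9] → '{2pe2}'; at [10:13] → '{4}'.
`split` removes every match and returns the 3 fragments in between.

['xnd', 'a', 'bs']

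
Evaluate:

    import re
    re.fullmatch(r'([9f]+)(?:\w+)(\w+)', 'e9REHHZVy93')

This matches one or more of one of [9f] (captured); then one or more of a word character (non-capturing group); then one or more of a word character (captured).
`re.fullmatch` requires the pattern to consume the entire string.
Here there's no way to consume every character, so the call returns None.

None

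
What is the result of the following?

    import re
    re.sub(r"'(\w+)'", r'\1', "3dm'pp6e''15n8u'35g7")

'3dmpp6e15n8u35g7'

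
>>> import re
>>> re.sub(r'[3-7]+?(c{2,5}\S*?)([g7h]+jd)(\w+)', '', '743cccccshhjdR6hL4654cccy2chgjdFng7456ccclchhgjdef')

''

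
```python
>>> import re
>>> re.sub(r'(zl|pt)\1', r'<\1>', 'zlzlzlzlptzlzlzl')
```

'<zl><zl>pt<zl>zl'

`\1` has to match the exact text group 1 already captured.
Matches: at [0:4] → 'zlzl'; at [4:8] → 'zlzl'; at [10:14] → 'zlzl'.
The replacement refers to a captured group, so each match is rewritten using its own captured text.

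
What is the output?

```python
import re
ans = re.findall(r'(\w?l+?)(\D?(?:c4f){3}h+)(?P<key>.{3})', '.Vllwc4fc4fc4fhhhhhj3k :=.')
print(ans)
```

[('Vll', 'wc4fc4fc4fhhhhh', 'j3k')]

This matches optionally a word character, then one or more of a literal 'l' (lazy) (captured); then optionally a non-digit, then the literal 'c4f' repeated 3 times, then one or more of the literal 'h' (captured); then exactly 3 of any character (captured as 'key').
Scanning left to right: at [1:22] match 'Vllwc4fc4fc4fhhhhhj3k', groups = ('Vll', 'wc4fc4fc4fhhhhh', 'j3k').
`findall` packs the 3 group values into a tuple for every match.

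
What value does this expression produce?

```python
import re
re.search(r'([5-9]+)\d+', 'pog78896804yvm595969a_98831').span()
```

This matches one or more of a character in [5-9] (captured); then one or more of a digit.
The match spans [3:11] → '78896804'.

(3, 11)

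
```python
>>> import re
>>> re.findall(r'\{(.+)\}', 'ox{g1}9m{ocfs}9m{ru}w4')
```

Matches: at [2:20] match '{g1}9m{ocfs}9m{ru}', group 1 = 'g1}9m{ocfs}9m{ru'.
One capturing group, so `findall` returns just the captured substring from the one match — 1 in all.

['g1}9m{ocfs}9m{ru']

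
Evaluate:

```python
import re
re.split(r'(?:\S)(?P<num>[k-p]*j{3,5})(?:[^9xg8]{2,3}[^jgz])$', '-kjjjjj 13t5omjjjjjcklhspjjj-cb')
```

The pattern matches a non-whitespace character (non-capturing group); then zero or more of a character in [k-p], then 3 to 5 of the literal 'j' (captured as 'num'); then 2 to 3 of any character except [9xg8], then any character except [jgz] (non-capturing group); then anchored at the end.
Matches to split on: at [23:31] → 'spjjj-cb'.
The group in the pattern means `split` returns the separators' captures alongside the pieces.

['-kjjjjj 13t5omjjjjjcklh', 'pjjj', '']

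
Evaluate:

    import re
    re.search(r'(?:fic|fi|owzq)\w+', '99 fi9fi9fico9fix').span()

The match spans [3:17] → 'fi9fi9fico9fix'.

(3, 17)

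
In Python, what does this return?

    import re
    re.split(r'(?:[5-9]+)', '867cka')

This matches one or more of a character in [5-9] (non-capturing group).
Each match becomes a cut point; 2 segments remain.

['', 'cka']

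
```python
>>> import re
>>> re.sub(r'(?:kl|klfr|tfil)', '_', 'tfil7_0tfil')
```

'_7_0_'

Matches: at [0:4] → 'tfil'; at [7:11] → 'tfil'.
Every occurrence is swapped for '_'.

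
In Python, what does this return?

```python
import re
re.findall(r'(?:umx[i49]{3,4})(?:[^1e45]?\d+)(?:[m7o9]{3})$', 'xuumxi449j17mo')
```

With no groups in the pattern, `findall` gives back each whole match — 1 here.

['umxi449j17mo']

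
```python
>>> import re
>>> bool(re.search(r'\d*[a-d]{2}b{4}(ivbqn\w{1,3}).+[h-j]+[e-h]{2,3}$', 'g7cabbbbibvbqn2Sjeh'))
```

False

This matches zero or more of a digit; then exactly 2 of a character in [a-d], then exactly 4 of the literal 'b'; then the literal 'ivb', then the literal 'qn', then 1 to 3 of a word character (captured); then one or more of any character, then one or more of a character in [h-j], then 2 to 3 of a character in [e-h]; then anchored at the end.
`search` walks the string left to right and returns the first match it finds.
Here no position works, so the call returns None, and `bool(None)` is False.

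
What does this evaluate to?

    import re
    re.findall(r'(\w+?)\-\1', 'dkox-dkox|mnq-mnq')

['dkox', 'mnq']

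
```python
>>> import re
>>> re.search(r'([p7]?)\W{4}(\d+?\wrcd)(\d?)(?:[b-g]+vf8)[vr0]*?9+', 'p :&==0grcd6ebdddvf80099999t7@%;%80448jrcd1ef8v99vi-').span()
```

(2, 27)

This matches optionally one of [p7] (captured); then exactly 4 of a non-word character; then one or more of a digit (lazy), then a word character, then the literal 'rcd' (captured); then optionally a digit (captured); then one or more of a character in [b-g], then the literal 'vf8' (non-capturing group); then zero or more of one of [vr0] (lazy), then one or more of the literal '9'.
`re.search` scans for the first position where the pattern succeeds.
The match spans [2:27] → ':&==0grcd6ebdddvf80099999'.
Captured: group 1 = '', group 2 = '0grcd', group 3 = '6'.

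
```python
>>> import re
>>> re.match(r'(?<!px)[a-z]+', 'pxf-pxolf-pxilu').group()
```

'pxf'

The negative lookaround is zero-width — it rules out positions where the adjacent text would match, without consuming anything.
With `match`, the pattern is implicitly anchored at the beginning.
The match spans [0:3] → 'pxf'.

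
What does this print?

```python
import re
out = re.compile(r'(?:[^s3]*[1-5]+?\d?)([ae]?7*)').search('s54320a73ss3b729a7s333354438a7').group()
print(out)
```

5432

The pattern matches zero or more of any character except [s3], then one or more of a character in [1-5] (lazy), then optionally a digit (non-capturing group); then optionally one of [ae], then zero or more of the literal '7' (captured).
Lazy quantifiers expand one character at a time until the remainder of the pattern can match.
`re.search` scans for the first position where the pattern succeeds.
The match spans [1:5] → '5432'.
Captured: group 1 = ''.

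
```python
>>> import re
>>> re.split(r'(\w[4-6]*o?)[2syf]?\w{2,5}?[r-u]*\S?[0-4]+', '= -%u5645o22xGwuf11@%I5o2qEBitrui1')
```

With a capturing group present, the delimiter's captured portion is kept in the result list.

['= -%', 'u5645o', '@%', 'I5o', '']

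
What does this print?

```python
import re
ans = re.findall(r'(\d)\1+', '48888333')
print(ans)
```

['8', '3']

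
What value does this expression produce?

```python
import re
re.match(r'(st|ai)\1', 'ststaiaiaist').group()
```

`re.match` only tries the pattern at the start of the string.
The match spans [0:4] → 'stst'.

'stst'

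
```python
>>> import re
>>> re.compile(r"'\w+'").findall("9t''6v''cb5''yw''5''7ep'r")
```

["'6v'", "'cb5'", "'yw'", "'5'", "'7ep'"]

Scanning left to right: at [3:7] → "'6v'"; at [7:12] → "'cb5'"; at [12:16] → "'yw'"; at [16:19] → "'5'"; at [19:24] → "'7ep'".
No capturing groups, so `findall` returns the 5 full match strings.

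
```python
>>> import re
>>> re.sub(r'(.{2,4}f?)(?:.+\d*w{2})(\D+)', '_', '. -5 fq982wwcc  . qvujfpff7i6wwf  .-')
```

'_'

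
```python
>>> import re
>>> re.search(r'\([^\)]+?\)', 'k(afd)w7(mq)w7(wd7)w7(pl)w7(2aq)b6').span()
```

(1, 6)

`re.search` tries every starting position until one works.
The match spans [1:6] → '(afd)'.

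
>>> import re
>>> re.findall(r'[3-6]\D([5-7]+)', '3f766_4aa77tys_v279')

['766']

The pattern matches a character in [3-6], then a non-digit; then one or more of a character in [5-7] (captured).
With a single group, `findall` returns only what that group captured — 1 item.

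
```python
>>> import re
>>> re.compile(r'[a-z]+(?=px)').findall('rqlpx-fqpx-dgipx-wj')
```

['rql', 'fq', 'dgi']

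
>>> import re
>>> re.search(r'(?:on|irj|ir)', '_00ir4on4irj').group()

The match spans [3:5] → 'ir'.

'ir'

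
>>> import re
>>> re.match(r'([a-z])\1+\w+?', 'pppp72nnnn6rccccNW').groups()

After group 1 captures some text, `\1` only succeeds where that same text appears again.
`match` is anchored at position 0; if the pattern doesn't fit there, it returns None.
The match spans [0:5] → 'pppp7'.
Captured: group 1 = 'p'.

('p',)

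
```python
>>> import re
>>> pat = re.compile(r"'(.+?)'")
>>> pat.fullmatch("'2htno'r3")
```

None

For `fullmatch`, every character of the input must be accounted for by the pattern.
Here the pattern can't cover the whole string, so the call returns None.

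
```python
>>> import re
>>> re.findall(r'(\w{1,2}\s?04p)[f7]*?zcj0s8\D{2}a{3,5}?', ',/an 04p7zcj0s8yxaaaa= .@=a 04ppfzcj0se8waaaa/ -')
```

This matches 1 to 2 of a word character, then optionally whitespace, then the literal '04p' (captured); then zero or more of one of [f7] (lazy), then the literal 'zcj'; then the literal '0s8', then exactly 2 of a non-digit, then 3 to 5 of the literal 'a' (lazy).
Matches: at [2:20] match 'an 04p7zcj0s8yxaaa', group 1 = 'an 04p'.
One capturing group, so `findall` returns just the captured substring from the one match — 1 in all.

['an 04p']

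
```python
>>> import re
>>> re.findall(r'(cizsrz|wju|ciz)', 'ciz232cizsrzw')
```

Alternation tries branches left to right and keeps the first one that lets the overall match succeed at that position.
Walking the string: at [0:3] match 'ciz', group 1 = 'ciz'; at [6:12] match 'cizsrz', group 1 = 'cizsrz'.
`findall` collects group 1 from each match (2 total).

['ciz', 'cizsrz']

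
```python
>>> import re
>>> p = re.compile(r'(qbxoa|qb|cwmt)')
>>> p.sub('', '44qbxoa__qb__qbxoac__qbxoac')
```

Alternation isn't longest-match — the leftmost alternative that fits at this position is chosen.
Matches: at [2:7] → 'qbxoa'; at [9:11] → 'qb'; at [13:18] → 'qbxoa'; at [21:26] → 'qbxoa'.
Each match is replaced by ''.

'44____c__c'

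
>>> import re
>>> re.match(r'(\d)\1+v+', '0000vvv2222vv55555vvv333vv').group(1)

'0'

The match spans [0:7] → '0000vvv'.
Captured: group 1 = '0'.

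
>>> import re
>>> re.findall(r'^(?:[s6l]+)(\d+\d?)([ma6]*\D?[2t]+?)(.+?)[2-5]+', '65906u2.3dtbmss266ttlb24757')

[('5906', 'u2', '.')]

Pattern: anchored at the start of the string; then one or more of one of [s6l] (non-capturing group); then one or more of a digit, then optionally a digit (captured); then zero or more of one of [ma6], then optionally a non-digit, then one or more of one of [2t] (lazy) (captured); then one or more of any character (lazy) (captured); then one or more of a character in [2-5].
A non-greedy quantifier consumes as few characters as it can — just enough that the remainder of the pattern still matches from where it stops; whatever follows it matches normally.
Walking the string: at [0:9] match '65906u2.3', groups = ('5906', 'u2', '.').
3 groups means the one result is a tuple of 3 captured strings — 1 here.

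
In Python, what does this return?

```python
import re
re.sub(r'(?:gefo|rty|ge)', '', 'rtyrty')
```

Matches: at [0:3] → 'rty'; at [3:6] → 'rty'.
`sub` substitutes '' at each match site.

''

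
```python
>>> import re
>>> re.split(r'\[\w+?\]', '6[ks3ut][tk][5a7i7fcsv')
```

Matches to split on: at [1:8] → '[ks3ut]'; at [8:12] → '[tk]'.
Each match becomes a cut point; 3 segments remain.

['6', '', '[5a7i7fcsv']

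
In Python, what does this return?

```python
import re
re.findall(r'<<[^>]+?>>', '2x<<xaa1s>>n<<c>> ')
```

Scanning left to right: at [2:11] → '<<xaa1s>>'; at [12:17] → '<<c>>'.
Since nothing is captured, `findall` lists the 2 matched substrings directly.

['<<xaa1s>>', '<<c>>']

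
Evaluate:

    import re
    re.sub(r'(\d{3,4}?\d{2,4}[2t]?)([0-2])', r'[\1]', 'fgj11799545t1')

'fgj[11799545t]'

This matches 3 to 4 of a digit (lazy), then 2 to 4 of a digit, then optionally one of [2t] (captured); then a character in [0-2] (captured).
Matches: at [3:13] → '11799545t1'.
Each match is replaced using the text its own group 1 captured.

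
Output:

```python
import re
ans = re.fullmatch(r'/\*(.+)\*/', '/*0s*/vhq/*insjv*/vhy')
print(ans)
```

For `fullmatch`, every character of the input must be accounted for by the pattern.
Here there's no way to consume every character, so the call returns None.

None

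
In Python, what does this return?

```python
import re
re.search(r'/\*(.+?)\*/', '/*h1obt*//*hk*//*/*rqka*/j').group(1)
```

'h1obt'

The match spans [0:9] → '/*h1obt*/'.
Captured: group 1 = 'h1obt'.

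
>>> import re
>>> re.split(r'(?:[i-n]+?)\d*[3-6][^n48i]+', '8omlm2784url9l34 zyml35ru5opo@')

Pattern: one or more of a character in [i-n] (lazy) (non-capturing group); then zero or more of a digit, then a character in [3-6], then one or more of any character except [n48i].
Matches to split on: at [2:15] → 'mlm2784url9l3'; at [19:30] → 'ml35ru5opo@'.
Splitting on the pattern gives 3 pieces.

['8o', '4 zy', '']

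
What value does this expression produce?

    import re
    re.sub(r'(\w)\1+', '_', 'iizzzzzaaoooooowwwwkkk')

'______'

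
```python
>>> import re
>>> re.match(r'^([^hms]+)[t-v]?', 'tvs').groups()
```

('tv',)

The match spans [0:2] → 'tv'.
Captured: group 1 = 'tv'.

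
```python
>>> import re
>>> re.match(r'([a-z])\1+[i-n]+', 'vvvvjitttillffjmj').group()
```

'vvvvji'

After group 1 captures some text, `\1` only succeeds where that same text appears again.
`match` is anchored at position 0; if the pattern doesn't fit there, it returns None.
The match spans [0:6] → 'vvvvji'.
Captured: group 1 = 'v'.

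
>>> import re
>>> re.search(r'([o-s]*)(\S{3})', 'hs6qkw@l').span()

(0, 3)

This matches zero or more of a character in [o-s] (captured); then exactly 3 of a non-whitespace character (captured).
`re.search` tries every starting position until one works.
The match spans [0:3] → 'hs6'.
Captured: group 1 = '', group 2 = 'hs6'.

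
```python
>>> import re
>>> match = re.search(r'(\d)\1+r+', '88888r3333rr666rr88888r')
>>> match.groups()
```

('8',)

`\1` is not a pattern — it's the concrete string captured by group 1, re-applied verbatim.
Unlike `match`, `search` isn't anchored — it looks for the pattern anywhere in the string.
The match spans [0:6] → '88888r'.
Captured: group 1 = '8'.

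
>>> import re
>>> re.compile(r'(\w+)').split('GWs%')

['', 'GWs', '%']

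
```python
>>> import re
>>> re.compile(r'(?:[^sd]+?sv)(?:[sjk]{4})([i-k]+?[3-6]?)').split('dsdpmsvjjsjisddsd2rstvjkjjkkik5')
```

['dsd', 'i', 'sddsd2rstvjkjjkkik5']

Pattern: one or more of any character except [sd] (lazy), then the literal 'sv' (non-capturing group); then exactly 4 of one of [sjk] (non-capturing group); then one or more of a character in [i-k] (lazy), then optionally a character in [3-6] (captured).
With a capturing group present, the delimiter's captured portion is kept in the result list.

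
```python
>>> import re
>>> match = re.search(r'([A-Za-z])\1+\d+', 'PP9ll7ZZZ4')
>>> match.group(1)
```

The backreference `\1` re-matches whatever the first group consumed, character for character.
`search` walks the string left to right and returns the first match it finds.
The match spans [0:3] → 'PP9'.
Captured: group 1 = 'P'.

'P'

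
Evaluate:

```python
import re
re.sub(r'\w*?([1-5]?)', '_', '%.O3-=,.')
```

Pattern: zero or more of a word character (lazy); then optionally a character in [1-5] (captured).
Matches: at [0:0] → ''; at [1:1] → ''; at [2:2] → ''; at [2:4] → 'O3'; at [4:4] → ''; ….
Each match is replaced by '_'.

'_%_.___-_=_,_._'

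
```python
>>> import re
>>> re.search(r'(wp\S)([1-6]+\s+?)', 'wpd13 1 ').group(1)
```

'wpd'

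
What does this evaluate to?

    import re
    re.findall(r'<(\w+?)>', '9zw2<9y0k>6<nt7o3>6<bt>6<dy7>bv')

['9y0k', 'nt7o3', 'bt', 'dy7']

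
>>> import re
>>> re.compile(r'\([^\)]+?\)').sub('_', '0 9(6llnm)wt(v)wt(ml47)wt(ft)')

Matches: at [3:10] → '(6llnm)'; at [12:15] → '(v)'; at [17:23] → '(ml47)'; at [25:29] → '(ft)'.
Every occurrence is swapped for '_'.

'0 9_wt_wt_wt_'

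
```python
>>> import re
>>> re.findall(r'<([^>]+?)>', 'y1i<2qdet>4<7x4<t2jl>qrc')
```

['2qdet', '7x4<t2jl']

Scanning left to right: at [3:10] match '<2qdet>', group 1 = '2qdet'; at [11:21] match '<7x4<t2jl>', group 1 = '7x4<t2jl'.
One capturing group, so `findall` returns just the captured substring from each match — 2 in all.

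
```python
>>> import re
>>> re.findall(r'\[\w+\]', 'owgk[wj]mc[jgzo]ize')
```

['[wj]', '[jgzo]']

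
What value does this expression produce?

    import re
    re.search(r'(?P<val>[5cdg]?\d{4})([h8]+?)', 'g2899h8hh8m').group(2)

'h'

This matches optionally one of [5cdg], then exactly 4 of a digit (captured as 'val'); then one or more of one of [h8] (lazy) (captured).
`search` walks the string left to right and returns the first match it finds.
The match spans [0:6] → 'g2899h'.
Captured: group 1 = 'g2899', group 2 = 'h'.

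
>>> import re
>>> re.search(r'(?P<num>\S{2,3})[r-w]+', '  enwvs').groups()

('enw',)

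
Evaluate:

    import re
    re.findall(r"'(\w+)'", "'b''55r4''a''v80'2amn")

Scanning left to right: at [0:3] match "'b'", group 1 = 'b'; at [3:9] match "'55r4'", group 1 = '55r4'; at [9:12] match "'a'", group 1 = 'a'; at [12:17] match "'v80'", group 1 = 'v80'.
`findall` collects group 1 from each match (4 total).

['b', '55r4', 'a', 'v80']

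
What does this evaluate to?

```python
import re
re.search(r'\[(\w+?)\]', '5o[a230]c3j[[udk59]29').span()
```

(2, 8)

The match spans [2:8] → '[a230]'.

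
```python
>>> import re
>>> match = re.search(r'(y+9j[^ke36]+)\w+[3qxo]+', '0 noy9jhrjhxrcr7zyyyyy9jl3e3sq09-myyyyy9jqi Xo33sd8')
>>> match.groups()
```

('y9jhrjhxrcr7zyyyyy9jl',)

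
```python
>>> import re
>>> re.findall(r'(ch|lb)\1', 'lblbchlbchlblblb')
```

A backreference is literal: `\1` must see the identical characters the first group matched.
Walking the string: at [0:4] match 'lblb', group 1 = 'lb'; at [10:14] match 'lblb', group 1 = 'lb'.
One capturing group, so `findall` returns just the captured substring from each match — 2 in all.

['lb', 'lb']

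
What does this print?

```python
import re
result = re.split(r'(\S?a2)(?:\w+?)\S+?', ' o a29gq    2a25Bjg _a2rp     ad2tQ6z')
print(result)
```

[' o ', 'a2', 'q    ', '2a2', 'jg ', '_a2', '     ad2tQ6z']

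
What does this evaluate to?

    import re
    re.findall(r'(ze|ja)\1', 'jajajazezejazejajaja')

['ja', 'ze', 'ja']

After group 1 captures some text, `\1` only succeeds where that same text appears again.
One capturing group, so `findall` returns just the captured substring from each match — 3 in all.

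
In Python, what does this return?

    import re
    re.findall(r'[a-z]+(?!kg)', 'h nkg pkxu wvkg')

['h', 'nkg', 'pkxu', 'wvkg']

A negative assertion filters positions out without eating any characters.
Since nothing is captured, `findall` lists the 4 matched substrings directly.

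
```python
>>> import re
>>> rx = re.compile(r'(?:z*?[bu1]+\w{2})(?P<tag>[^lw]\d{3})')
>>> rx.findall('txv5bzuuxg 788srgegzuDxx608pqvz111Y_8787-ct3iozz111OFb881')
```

[' 788', 'x608', '8787', 'b881']

This matches zero or more of a literal 'z' (lazy), then one or more of one of [bu1], then exactly 2 of a word character (non-capturing group); then any character except [lw], then exactly 3 of a digit (captured as 'tag').
Walking the string: at [5:14] match 'zuuxg 788', group 1 = ' 788'; at [19:27] match 'zuDxx608', group 1 = 'x608'; at [30:40] match 'z111Y_8787', group 1 = '8787'; at [46:57] match 'zz111OFb881', group 1 = 'b881'.
Because there's exactly one group, `findall` drops the full match and keeps group 1 from each hit.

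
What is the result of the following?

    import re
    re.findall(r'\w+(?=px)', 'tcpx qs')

Lookahead/lookbehind check context without consuming it, so the matched span excludes the asserted characters.
With no groups in the pattern, `findall` gives back each whole match — 1 here.

['tc']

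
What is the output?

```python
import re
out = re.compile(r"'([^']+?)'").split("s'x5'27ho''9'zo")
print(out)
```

['s', 'x5', "27ho'", '9', 'zo']

Matches to split on: at [1:5] → "'x5'"; at [10:13] → "'9'".
`re.split` interleaves the captured-group text with the surrounding fragments.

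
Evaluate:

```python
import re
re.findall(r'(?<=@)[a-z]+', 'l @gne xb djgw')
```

['gne']

The `(?=…)`/`(?<=…)` assertion just peeks at neighbouring text; it doesn't advance the match position.
Scanning left to right: at [3:6] → 'gne'.
No capturing groups, so `findall` returns the 1 full match string.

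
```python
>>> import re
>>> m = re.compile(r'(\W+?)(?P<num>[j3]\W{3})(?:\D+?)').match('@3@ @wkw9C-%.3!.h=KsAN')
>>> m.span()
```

The pattern matches one or more of a non-word character (lazy) (captured); then one of [j3], then exactly 3 of a non-word character (captured as 'num'); then one or more of a non-digit (lazy) (non-capturing group).
`re.match` won't scan ahead — the pattern has to work from the very first character.
The match spans [0:6] → '@3@ @w'.
Captured: group 1 = '@', group 2 = '3@ @'.

(0, 6)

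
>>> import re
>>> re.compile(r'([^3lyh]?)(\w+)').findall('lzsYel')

The pattern matches optionally any character except [3lyh] (captured); then one or more of a word character (captured).
Walking the string: at [0:6] match 'lzsYel', groups = ('', 'lzsYel').
2 groups means the one result is a tuple of 2 captured strings — 1 here.

[('', 'lzsYel')]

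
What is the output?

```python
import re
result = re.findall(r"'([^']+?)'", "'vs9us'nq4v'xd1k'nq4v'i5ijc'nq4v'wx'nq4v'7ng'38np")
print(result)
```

Scanning left to right: at [0:7] match "'vs9us'", group 1 = 'vs9us'; at [11:17] match "'xd1k'", group 1 = 'xd1k'; at [21:28] match "'i5ijc'", group 1 = 'i5ijc'; at [32:36] match "'wx'", group 1 = 'wx'; at [40:45] match "'7ng'", group 1 = '7ng'.
One capturing group, so `findall` returns just the captured substring from each match — 5 in all.

['vs9us', 'xd1k', 'i5ijc', 'wx', '7ng']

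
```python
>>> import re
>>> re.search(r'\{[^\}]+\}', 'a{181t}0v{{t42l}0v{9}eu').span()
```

(1, 7)

`search` walks the string left to right and returns the first match it finds.
The match spans [1:7] → '{181t}'.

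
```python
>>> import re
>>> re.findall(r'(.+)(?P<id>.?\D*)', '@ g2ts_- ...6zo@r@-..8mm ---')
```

Pattern: one or more of any character (captured); then optionally any character, then zero or more of a non-digit (captured as 'id').
Scanning left to right: at [0:28] match '@ g2ts_- ...6zo@r@-..8mm ---', groups = ('@ g2ts_- ...6zo@r@-..8mm ---', '').
With 2 capturing groups, `findall` returns a 2-tuple per match.

[('@ g2ts_- ...6zo@r@-..8mm ---', '')]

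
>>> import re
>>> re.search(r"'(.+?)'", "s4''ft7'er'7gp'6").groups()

("'ft7",)

The match spans [2:8] → "''ft7'".
Captured: group 1 = "'ft7".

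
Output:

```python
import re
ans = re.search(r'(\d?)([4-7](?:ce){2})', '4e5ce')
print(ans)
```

None

Pattern: optionally a digit (captured); then a character in [4-7], then the literal 'ce' repeated 2 times (captured).
`re.search` tries every starting position until one works.
Here nothing in the string fits, so the call returns None.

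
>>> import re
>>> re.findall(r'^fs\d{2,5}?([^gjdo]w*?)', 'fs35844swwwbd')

['8']

This matches anchored at the start of the string; then the literal 'fs', then 2 to 5 of a digit (lazy); then any character except [gjdo], then zero or more of the literal 'w' (lazy) (captured).
A `+?`/`*?`/`{m,n}?` starts at its minimum and grows only as far as needed for what follows to match.
Matches: at [0:5] match 'fs358', group 1 = '8'.
Because there's exactly one group, `findall` drops the full match and keeps group 1 from the one hit.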